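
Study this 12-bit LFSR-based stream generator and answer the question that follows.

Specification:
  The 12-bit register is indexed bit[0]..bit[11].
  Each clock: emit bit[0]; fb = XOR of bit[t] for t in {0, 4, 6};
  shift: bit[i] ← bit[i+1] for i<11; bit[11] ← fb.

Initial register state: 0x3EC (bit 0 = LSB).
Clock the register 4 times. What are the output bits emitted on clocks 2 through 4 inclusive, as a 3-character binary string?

reg_0 = 0x3EC
clock 1: out=0, reg = 0x9F6
clock 2: out=0, reg = 0x4FB
clock 3: out=1, reg = 0xA7D
clock 4: out=1, reg = 0xD3E

011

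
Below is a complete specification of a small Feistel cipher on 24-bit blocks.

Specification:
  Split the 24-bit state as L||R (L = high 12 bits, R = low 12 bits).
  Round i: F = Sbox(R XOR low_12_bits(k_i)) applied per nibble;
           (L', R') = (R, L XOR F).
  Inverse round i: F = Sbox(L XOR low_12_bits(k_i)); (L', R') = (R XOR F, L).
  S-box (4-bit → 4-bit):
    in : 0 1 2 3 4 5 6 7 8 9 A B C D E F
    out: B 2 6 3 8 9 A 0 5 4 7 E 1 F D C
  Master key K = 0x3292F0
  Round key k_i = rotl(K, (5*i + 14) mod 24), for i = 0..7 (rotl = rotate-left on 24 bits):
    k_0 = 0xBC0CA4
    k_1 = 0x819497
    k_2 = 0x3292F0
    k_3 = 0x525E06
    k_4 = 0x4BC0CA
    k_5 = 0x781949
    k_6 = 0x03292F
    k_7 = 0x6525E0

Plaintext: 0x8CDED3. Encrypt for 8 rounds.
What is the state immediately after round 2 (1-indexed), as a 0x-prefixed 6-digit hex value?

s_0 = plaintext = 0x8CDED3
s_1 = Round(s_0, k_0) = 0xED3ECD
s_2 = Round(s_1, k_1) = 0xECD944
s_3 = Round(s_2, k_2) = 0x944025
s_4 = Round(s_3, k_3) = 0x025427
s_5 = Round(s_4, k_4) = 0x4278FA
s_6 = Round(s_5, k_5) = 0x8FA6C4
s_7 = Round(s_6, k_6) = 0x6C4424
s_8 = Round(s_7, k_7) = 0x4244DC

0xECD944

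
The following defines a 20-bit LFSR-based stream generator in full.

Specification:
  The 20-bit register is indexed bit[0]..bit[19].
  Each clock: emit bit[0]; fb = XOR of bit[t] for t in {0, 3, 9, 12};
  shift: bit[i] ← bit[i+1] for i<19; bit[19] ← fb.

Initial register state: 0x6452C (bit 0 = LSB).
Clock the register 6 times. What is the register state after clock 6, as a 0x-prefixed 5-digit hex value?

reg_0 = 0x6452C
clock 1: out=0, reg = 0xB2296
clock 2: out=0, reg = 0xD914B
clock 3: out=1, reg = 0xEC8A5
clock 4: out=1, reg = 0xF6452
clock 5: out=0, reg = 0x7B229
clock 6: out=1, reg = 0x3D914

0x3D914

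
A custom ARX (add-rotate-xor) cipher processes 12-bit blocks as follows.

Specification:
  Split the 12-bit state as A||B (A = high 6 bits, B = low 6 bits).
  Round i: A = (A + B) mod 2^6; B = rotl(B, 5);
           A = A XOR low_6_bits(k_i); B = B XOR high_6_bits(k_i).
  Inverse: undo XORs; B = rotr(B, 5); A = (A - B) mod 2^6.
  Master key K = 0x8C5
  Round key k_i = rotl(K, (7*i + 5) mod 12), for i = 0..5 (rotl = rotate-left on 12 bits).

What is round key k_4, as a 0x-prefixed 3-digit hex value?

0xB18

K = 0x8C5
k_0 = rotl(K, (7*0+5) mod 12) = rotl(K, 5) = 0x8B1
k_1 = rotl(K, (7*1+5) mod 12) = rotl(K, 0) = 0x8C5
k_2 = rotl(K, (7*2+5) mod 12) = rotl(K, 7) = 0x2C6
k_3 = rotl(K, (7*3+5) mod 12) = rotl(K, 2) = 0x316
k_4 = rotl(K, (7*4+5) mod 12) = rotl(K, 9) = 0xB18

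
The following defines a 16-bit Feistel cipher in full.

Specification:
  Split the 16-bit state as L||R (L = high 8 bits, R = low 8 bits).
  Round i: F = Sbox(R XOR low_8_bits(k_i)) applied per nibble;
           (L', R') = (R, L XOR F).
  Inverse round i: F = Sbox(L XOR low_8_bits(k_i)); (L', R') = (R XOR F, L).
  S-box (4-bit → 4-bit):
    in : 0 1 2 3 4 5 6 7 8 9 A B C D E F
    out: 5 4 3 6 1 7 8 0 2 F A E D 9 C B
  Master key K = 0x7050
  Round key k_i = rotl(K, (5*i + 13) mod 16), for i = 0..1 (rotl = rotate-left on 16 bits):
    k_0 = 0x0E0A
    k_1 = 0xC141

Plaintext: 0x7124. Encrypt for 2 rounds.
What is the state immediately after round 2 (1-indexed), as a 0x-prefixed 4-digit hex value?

s_0 = plaintext = 0x7124
s_1 = Round(s_0, k_0) = 0x244D
s_2 = Round(s_1, k_1) = 0x4D79

0x4D79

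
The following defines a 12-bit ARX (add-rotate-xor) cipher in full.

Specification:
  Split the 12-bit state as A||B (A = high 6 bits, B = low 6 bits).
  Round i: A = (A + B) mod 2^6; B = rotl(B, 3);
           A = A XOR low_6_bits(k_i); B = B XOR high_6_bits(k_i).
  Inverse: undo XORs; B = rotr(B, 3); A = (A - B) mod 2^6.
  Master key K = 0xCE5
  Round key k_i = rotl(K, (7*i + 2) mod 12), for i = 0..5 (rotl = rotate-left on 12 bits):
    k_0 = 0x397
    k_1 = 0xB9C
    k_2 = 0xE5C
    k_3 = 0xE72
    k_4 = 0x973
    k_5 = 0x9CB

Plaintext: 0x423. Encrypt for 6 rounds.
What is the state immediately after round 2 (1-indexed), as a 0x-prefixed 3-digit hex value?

0xABC

s_0 = plaintext = 0x423
s_1 = Round(s_0, k_0) = 0x912
s_2 = Round(s_1, k_1) = 0xABC
s_3 = Round(s_2, k_2) = 0xE9E
s_4 = Round(s_3, k_3) = 0xA8A
s_5 = Round(s_4, k_4) = 0x1F4
s_6 = Round(s_5, k_5) = 0xC01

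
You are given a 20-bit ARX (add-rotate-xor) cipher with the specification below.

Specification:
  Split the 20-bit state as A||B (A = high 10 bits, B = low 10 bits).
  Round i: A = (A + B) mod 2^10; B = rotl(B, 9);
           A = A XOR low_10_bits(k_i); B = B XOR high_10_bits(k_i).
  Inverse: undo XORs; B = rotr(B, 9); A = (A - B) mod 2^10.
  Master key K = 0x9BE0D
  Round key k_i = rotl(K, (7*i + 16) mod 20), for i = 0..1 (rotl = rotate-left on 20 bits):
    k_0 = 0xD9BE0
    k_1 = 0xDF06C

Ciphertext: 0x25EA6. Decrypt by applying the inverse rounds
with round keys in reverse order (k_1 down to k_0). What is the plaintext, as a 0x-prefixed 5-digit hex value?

s_0 = ciphertext = 0x25EA6
s_1 = InvRound(s_0, k_1) = 0x51FB4
s_2 = InvRound(s_1, k_0) = 0x40DA4

0x40DA4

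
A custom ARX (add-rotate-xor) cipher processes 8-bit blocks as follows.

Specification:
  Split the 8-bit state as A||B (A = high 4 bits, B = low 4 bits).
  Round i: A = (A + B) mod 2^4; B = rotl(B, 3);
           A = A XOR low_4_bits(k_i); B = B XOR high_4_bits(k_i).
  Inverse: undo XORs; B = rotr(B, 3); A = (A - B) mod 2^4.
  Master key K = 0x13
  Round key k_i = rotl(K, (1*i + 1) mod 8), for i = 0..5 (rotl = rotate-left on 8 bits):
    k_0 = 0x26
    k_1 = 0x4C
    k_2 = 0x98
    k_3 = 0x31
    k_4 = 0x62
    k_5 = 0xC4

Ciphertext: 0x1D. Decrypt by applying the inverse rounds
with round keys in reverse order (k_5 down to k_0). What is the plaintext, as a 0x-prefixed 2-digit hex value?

0x92

s_0 = ciphertext = 0x1D
s_1 = InvRound(s_0, k_5) = 0x32
s_2 = InvRound(s_1, k_4) = 0x98
s_3 = InvRound(s_2, k_3) = 0x17
s_4 = InvRound(s_3, k_2) = 0xCD
s_5 = InvRound(s_4, k_1) = 0xD3
s_6 = InvRound(s_5, k_0) = 0x92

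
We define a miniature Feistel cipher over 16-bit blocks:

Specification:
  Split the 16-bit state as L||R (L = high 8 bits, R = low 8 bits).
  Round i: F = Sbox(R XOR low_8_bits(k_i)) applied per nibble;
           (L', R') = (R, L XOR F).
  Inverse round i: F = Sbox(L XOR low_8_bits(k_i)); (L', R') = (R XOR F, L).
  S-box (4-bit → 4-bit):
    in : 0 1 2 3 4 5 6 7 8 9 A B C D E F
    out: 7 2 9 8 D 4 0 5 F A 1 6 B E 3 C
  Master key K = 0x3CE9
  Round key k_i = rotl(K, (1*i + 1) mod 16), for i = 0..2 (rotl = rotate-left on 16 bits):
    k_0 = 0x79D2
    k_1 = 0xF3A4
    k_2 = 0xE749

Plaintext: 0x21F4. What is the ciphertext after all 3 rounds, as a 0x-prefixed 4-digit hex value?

0xD01B

s_0 = plaintext = 0x21F4
s_1 = Round(s_0, k_0) = 0xF4B1
s_2 = Round(s_1, k_1) = 0xB1D0
s_3 = Round(s_2, k_2) = 0xD01B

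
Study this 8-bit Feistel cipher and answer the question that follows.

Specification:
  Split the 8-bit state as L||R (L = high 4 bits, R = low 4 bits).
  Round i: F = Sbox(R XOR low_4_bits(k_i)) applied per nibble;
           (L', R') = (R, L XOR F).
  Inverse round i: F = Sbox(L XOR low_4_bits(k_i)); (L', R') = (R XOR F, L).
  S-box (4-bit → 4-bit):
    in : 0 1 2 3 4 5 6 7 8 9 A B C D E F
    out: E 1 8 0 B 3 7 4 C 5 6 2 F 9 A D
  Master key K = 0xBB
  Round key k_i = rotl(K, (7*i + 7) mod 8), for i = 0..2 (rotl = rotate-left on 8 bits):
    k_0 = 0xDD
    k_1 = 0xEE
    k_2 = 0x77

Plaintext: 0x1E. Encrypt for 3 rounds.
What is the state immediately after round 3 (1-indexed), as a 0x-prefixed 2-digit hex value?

s_0 = plaintext = 0x1E
s_1 = Round(s_0, k_0) = 0xE1
s_2 = Round(s_1, k_1) = 0x13
s_3 = Round(s_2, k_2) = 0x3A

0x3A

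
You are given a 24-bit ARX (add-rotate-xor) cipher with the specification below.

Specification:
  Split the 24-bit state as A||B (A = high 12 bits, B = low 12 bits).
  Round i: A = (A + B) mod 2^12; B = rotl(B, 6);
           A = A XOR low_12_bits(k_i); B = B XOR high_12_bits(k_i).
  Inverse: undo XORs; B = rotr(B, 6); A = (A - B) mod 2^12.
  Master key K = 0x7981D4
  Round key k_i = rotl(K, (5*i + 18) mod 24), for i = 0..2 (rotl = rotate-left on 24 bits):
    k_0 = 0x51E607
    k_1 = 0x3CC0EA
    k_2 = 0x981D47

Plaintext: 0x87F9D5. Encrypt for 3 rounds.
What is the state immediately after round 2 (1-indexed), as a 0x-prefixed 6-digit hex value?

s_0 = plaintext = 0x87F9D5
s_1 = Round(s_0, k_0) = 0x453079
s_2 = Round(s_1, k_1) = 0x426D8D
s_3 = Round(s_2, k_2) = 0xCF4AF7

0x426D8D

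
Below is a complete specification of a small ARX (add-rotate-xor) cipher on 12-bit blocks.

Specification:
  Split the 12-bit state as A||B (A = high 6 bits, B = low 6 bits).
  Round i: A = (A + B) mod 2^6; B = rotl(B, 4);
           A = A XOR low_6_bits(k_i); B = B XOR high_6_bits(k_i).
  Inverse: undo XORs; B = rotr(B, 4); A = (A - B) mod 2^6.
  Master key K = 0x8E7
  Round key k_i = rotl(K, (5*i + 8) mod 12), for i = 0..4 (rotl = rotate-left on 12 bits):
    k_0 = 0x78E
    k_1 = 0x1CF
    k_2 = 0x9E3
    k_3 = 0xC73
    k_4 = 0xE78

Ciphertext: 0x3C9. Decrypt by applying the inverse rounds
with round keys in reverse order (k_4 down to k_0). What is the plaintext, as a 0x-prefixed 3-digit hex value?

s_0 = ciphertext = 0x3C9
s_1 = InvRound(s_0, k_4) = 0xD03
s_2 = InvRound(s_1, k_3) = 0xF0B
s_3 = InvRound(s_2, k_2) = 0xB72
s_4 = InvRound(s_3, k_1) = 0x2D7
s_5 = InvRound(s_4, k_0) = 0x864

0x864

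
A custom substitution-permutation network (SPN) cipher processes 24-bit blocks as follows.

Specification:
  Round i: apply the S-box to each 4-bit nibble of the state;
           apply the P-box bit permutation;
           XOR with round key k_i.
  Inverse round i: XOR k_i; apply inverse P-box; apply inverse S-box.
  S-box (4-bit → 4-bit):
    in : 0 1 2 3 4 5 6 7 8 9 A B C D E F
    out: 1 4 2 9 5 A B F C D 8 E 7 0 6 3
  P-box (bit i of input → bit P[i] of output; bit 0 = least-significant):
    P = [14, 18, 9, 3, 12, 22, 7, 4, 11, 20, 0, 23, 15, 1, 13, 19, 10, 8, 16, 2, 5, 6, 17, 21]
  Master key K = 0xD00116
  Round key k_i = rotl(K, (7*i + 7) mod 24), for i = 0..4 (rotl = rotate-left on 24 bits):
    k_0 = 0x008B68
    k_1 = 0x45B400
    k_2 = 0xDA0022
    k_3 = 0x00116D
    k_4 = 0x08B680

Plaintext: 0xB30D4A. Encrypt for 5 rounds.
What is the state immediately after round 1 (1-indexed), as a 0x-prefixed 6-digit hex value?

s_0 = plaintext = 0xB30D4A
s_1 = Round(s_0, k_0) = 0x221FA4
s_2 = Round(s_1, k_1) = 0x55DF50
s_3 = Round(s_2, k_2) = 0xAA4976
s_4 = Round(s_3, k_3) = 0xE4E9F0
s_5 = Round(s_4, k_4) = 0xCBCAC3

0x221FA4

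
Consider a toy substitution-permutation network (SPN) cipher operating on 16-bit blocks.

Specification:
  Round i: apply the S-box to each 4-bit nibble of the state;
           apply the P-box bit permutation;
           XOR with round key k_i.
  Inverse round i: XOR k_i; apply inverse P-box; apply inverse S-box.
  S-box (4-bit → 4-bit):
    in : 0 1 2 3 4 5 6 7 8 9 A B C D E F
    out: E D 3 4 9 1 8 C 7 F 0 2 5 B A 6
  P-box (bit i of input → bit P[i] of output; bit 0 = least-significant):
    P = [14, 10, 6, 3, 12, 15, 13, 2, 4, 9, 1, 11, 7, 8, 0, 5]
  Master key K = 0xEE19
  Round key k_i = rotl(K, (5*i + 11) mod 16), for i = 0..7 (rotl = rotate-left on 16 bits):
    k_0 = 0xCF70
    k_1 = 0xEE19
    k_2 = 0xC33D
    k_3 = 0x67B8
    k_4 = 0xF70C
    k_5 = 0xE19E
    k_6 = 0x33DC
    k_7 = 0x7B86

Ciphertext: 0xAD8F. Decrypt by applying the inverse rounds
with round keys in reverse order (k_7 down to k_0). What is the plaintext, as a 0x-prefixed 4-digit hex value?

0xACD1

s_0 = ciphertext = 0xAD8F
s_1 = InvRound(s_0, k_7) = 0x3B2D
s_2 = InvRound(s_1, k_6) = 0x14A3
s_3 = InvRound(s_2, k_5) = 0x059D
s_4 = InvRound(s_3, k_4) = 0xC285
s_5 = InvRound(s_4, k_3) = 0x050E
s_6 = InvRound(s_5, k_2) = 0x78B2
s_7 = InvRound(s_6, k_1) = 0x1F2E
s_8 = InvRound(s_7, k_0) = 0xACD1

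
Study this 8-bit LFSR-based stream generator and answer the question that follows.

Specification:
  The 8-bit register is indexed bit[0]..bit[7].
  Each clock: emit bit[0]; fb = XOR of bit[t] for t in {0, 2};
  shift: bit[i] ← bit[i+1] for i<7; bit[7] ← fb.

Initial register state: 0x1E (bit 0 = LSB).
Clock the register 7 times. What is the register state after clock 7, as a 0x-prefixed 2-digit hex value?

reg_0 = 0x1E
clock 1: out=0, reg = 0x8F
clock 2: out=1, reg = 0x47
clock 3: out=1, reg = 0x23
clock 4: out=1, reg = 0x91
clock 5: out=1, reg = 0xC8
clock 6: out=0, reg = 0x64
clock 7: out=0, reg = 0xB2

0xB2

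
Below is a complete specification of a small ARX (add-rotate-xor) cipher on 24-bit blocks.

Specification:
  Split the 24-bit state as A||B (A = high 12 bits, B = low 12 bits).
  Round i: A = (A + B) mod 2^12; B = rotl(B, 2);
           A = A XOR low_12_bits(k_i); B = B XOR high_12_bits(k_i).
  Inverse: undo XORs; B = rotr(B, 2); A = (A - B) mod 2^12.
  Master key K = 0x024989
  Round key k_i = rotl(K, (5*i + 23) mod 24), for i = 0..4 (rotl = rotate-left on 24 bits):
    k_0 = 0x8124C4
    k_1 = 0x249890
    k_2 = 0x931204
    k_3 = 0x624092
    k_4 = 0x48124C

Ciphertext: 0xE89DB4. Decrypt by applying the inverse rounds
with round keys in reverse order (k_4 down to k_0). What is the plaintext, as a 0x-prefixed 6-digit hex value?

0x34A9D4

s_0 = ciphertext = 0xE89DB4
s_1 = InvRound(s_0, k_4) = 0x67864D
s_2 = InvRound(s_1, k_3) = 0x2D041A
s_3 = InvRound(s_2, k_2) = 0x18AF4A
s_4 = InvRound(s_3, k_1) = 0x9DAF40
s_5 = InvRound(s_4, k_0) = 0x34A9D4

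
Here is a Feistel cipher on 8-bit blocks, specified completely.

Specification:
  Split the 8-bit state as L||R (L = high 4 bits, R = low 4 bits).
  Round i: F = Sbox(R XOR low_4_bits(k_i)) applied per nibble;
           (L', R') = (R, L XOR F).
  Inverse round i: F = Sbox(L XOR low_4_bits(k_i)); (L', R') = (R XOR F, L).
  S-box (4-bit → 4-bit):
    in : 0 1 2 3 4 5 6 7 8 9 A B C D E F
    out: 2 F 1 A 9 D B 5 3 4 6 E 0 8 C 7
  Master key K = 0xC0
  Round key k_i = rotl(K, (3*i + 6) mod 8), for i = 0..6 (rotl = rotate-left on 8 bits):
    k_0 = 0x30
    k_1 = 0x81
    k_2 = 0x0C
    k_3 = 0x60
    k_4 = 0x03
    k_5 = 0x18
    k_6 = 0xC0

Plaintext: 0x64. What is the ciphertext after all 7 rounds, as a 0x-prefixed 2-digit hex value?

0x3E

s_0 = plaintext = 0x64
s_1 = Round(s_0, k_0) = 0x4F
s_2 = Round(s_1, k_1) = 0xF8
s_3 = Round(s_2, k_2) = 0x86
s_4 = Round(s_3, k_3) = 0x63
s_5 = Round(s_4, k_4) = 0x34
s_6 = Round(s_5, k_5) = 0x43
s_7 = Round(s_6, k_6) = 0x3E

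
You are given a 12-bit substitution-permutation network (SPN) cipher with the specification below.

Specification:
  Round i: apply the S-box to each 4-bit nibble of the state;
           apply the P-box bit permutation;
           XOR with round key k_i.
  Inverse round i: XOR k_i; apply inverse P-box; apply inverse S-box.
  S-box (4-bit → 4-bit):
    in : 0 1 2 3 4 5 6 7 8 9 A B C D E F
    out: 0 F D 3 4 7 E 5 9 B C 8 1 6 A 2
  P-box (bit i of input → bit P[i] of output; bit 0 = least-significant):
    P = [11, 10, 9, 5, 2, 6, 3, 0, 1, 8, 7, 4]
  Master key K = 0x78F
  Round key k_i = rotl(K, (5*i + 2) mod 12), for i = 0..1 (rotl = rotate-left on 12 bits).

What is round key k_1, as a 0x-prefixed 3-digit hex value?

0x7BC

K = 0x78F
k_0 = rotl(K, (5*0+2) mod 12) = rotl(K, 2) = 0xE3D
k_1 = rotl(K, (5*1+2) mod 12) = rotl(K, 7) = 0x7BC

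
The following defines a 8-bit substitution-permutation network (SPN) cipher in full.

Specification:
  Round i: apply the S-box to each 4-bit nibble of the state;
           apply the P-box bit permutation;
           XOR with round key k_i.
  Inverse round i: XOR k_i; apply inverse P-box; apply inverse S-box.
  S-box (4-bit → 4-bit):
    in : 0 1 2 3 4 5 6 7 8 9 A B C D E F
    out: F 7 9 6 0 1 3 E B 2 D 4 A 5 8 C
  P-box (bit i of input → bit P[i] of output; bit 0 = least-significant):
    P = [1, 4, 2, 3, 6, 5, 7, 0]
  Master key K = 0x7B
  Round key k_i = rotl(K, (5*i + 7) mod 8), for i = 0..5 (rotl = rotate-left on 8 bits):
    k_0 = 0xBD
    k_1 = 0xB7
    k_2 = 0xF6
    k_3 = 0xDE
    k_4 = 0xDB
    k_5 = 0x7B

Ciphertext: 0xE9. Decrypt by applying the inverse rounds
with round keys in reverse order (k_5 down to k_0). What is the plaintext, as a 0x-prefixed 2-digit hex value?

s_0 = ciphertext = 0xE9
s_1 = InvRound(s_0, k_5) = 0xB6
s_2 = InvRound(s_1, k_4) = 0x8F
s_3 = InvRound(s_2, k_3) = 0x29
s_4 = InvRound(s_3, k_2) = 0xA0
s_5 = InvRound(s_4, k_1) = 0xE1
s_6 = InvRound(s_5, k_0) = 0x57

0x57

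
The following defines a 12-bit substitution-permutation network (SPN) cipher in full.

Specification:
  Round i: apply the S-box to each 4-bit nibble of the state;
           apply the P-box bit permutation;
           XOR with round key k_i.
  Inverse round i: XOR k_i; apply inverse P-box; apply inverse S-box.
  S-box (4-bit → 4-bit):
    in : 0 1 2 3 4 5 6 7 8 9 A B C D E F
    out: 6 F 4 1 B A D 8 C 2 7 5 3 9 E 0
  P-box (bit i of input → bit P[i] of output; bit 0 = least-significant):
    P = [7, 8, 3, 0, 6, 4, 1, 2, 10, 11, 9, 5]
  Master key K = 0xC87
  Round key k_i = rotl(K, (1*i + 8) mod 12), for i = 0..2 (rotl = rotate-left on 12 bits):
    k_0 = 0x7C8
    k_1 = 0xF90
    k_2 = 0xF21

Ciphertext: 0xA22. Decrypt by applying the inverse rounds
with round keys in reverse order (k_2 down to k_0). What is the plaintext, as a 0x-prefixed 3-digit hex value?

0x254

s_0 = ciphertext = 0xA22
s_1 = InvRound(s_0, k_2) = 0x325
s_2 = InvRound(s_1, k_1) = 0x45D
s_3 = InvRound(s_2, k_0) = 0x254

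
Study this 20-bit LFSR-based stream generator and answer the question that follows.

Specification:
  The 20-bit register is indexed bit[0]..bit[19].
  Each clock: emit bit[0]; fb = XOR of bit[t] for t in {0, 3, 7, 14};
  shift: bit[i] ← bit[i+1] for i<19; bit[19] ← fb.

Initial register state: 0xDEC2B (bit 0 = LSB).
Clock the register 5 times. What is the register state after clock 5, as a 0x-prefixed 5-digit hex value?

0x0EF61

reg_0 = 0xDEC2B
clock 1: out=1, reg = 0xEF615
clock 2: out=1, reg = 0x77B0A
clock 3: out=0, reg = 0x3BD85
clock 4: out=1, reg = 0x1DEC2
clock 5: out=0, reg = 0x0EF61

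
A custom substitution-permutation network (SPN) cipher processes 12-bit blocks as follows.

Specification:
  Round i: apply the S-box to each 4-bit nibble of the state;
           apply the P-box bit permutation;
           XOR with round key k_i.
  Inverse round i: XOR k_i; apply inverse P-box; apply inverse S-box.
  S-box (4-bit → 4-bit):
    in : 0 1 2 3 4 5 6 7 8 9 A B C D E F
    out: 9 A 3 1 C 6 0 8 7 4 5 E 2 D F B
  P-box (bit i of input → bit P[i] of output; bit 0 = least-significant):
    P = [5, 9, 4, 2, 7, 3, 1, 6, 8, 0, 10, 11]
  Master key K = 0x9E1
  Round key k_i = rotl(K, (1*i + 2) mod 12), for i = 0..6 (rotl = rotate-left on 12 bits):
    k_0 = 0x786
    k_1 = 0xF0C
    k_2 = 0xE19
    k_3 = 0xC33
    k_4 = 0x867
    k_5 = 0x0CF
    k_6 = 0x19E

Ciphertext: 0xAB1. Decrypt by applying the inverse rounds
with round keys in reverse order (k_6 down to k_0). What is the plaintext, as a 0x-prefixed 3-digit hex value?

0xDF9

s_0 = ciphertext = 0xAB1
s_1 = InvRound(s_0, k_6) = 0xF5F
s_2 = InvRound(s_1, k_5) = 0xD35
s_3 = InvRound(s_2, k_4) = 0xA49
s_4 = InvRound(s_3, k_3) = 0x9B8
s_5 = InvRound(s_4, k_2) = 0x832
s_6 = InvRound(s_5, k_1) = 0xA5E
s_7 = InvRound(s_6, k_0) = 0xDF9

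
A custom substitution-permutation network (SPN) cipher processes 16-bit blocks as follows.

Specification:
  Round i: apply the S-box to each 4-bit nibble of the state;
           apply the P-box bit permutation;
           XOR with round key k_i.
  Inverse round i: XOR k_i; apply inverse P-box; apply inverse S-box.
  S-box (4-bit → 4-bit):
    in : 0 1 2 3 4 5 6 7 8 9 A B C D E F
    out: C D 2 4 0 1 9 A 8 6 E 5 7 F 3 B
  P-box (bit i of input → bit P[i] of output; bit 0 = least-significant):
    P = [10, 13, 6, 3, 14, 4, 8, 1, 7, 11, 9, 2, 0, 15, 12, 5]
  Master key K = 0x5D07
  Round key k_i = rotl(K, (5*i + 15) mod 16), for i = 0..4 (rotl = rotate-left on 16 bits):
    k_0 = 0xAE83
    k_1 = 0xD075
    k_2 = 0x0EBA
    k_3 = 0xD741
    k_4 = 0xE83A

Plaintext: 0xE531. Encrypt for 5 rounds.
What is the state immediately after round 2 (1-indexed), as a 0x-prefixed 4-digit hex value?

0x72BD

s_0 = plaintext = 0xE531
s_1 = Round(s_0, k_0) = 0x2B4A
s_2 = Round(s_1, k_1) = 0x72BD
s_3 = Round(s_2, k_2) = 0xE3D2
s_4 = Round(s_3, k_3) = 0x3452
s_5 = Round(s_4, k_4) = 0x983A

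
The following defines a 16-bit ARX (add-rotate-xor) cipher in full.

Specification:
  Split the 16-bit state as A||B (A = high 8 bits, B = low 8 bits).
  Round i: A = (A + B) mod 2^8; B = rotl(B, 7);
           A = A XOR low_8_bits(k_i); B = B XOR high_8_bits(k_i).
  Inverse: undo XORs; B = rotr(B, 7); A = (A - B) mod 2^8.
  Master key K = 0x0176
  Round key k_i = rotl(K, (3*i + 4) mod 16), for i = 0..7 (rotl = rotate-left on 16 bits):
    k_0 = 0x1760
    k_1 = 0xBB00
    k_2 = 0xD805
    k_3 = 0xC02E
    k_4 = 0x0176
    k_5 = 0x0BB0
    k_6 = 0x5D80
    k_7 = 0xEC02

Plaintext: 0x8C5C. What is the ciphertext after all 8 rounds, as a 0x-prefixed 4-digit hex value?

s_0 = plaintext = 0x8C5C
s_1 = Round(s_0, k_0) = 0x8839
s_2 = Round(s_1, k_1) = 0xC127
s_3 = Round(s_2, k_2) = 0xED4B
s_4 = Round(s_3, k_3) = 0x1665
s_5 = Round(s_4, k_4) = 0x0DB3
s_6 = Round(s_5, k_5) = 0x70D2
s_7 = Round(s_6, k_6) = 0xC234
s_8 = Round(s_7, k_7) = 0xF4F6

0xF4F6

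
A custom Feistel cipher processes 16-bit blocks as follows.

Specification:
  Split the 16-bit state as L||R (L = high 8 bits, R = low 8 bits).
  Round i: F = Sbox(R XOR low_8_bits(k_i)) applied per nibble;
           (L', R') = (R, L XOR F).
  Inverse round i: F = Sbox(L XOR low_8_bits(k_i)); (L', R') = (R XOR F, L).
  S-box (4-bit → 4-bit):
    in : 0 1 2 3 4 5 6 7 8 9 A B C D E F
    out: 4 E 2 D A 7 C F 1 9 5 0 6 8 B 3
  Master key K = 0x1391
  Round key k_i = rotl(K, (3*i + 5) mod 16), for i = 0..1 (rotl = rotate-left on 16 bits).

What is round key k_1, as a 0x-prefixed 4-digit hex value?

K = 0x1391
k_0 = rotl(K, (3*0+5) mod 16) = rotl(K, 5) = 0x7222
k_1 = rotl(K, (3*1+5) mod 16) = rotl(K, 8) = 0x9113

0x9113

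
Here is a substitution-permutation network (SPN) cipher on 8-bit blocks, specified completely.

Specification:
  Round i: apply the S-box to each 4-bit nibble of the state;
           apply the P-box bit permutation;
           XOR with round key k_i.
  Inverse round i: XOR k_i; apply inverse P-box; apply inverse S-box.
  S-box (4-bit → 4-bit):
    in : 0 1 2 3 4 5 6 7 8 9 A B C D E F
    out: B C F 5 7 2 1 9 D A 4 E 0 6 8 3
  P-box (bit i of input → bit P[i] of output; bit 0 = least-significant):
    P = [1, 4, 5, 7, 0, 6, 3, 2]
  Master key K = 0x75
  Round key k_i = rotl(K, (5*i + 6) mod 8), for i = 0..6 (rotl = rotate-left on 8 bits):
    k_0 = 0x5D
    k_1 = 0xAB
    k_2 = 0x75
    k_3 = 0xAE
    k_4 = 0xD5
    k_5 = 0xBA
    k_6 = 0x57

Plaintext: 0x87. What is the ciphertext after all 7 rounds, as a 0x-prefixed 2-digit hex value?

s_0 = plaintext = 0x87
s_1 = Round(s_0, k_0) = 0xD2
s_2 = Round(s_1, k_1) = 0x51
s_3 = Round(s_2, k_2) = 0x95
s_4 = Round(s_3, k_3) = 0xFA
s_5 = Round(s_4, k_4) = 0xB4
s_6 = Round(s_5, k_5) = 0xC4
s_7 = Round(s_6, k_6) = 0x65

0x65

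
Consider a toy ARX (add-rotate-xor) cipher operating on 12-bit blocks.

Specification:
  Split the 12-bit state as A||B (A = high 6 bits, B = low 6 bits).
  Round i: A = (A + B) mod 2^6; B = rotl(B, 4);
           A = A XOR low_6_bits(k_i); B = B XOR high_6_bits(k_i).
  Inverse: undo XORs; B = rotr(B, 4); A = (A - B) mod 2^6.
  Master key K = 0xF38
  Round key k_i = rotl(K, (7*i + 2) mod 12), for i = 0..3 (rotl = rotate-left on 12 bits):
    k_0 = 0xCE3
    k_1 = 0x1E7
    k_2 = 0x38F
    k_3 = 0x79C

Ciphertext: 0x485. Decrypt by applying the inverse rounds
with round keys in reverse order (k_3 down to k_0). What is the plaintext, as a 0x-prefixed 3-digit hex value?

0x8DD

s_0 = ciphertext = 0x485
s_1 = InvRound(s_0, k_3) = 0x86D
s_2 = InvRound(s_1, k_2) = 0x80E
s_3 = InvRound(s_2, k_1) = 0x8E4
s_4 = InvRound(s_3, k_0) = 0x8DD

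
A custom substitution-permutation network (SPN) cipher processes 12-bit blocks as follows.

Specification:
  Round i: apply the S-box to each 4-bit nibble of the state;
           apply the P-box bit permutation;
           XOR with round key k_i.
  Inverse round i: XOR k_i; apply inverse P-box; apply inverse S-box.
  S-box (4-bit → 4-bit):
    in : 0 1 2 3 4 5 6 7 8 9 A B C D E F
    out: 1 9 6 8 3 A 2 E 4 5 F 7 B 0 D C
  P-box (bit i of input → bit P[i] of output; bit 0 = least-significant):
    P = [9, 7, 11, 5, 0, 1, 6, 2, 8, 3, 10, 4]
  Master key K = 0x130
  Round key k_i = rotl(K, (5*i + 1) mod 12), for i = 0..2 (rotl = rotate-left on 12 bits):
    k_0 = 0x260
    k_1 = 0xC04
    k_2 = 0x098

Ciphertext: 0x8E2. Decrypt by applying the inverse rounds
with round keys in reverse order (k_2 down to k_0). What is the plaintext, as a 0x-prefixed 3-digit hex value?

0x2C1

s_0 = ciphertext = 0x8E2
s_1 = InvRound(s_0, k_2) = 0x52F
s_2 = InvRound(s_1, k_1) = 0x44F
s_3 = InvRound(s_2, k_0) = 0x2C1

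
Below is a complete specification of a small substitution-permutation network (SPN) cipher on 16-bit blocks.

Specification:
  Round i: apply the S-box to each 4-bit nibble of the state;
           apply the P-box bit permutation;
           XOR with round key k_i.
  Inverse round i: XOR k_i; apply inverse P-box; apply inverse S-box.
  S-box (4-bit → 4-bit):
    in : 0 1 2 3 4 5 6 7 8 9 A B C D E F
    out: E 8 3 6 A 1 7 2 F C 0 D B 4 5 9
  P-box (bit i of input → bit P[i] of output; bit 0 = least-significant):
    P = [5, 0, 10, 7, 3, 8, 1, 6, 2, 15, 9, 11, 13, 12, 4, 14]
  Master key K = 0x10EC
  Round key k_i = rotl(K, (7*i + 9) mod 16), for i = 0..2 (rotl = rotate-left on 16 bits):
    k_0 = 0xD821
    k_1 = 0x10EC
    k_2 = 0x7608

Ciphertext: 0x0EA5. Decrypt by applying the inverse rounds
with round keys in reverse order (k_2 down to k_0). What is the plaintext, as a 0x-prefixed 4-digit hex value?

s_0 = ciphertext = 0x0EA5
s_1 = InvRound(s_0, k_2) = 0xCF5C
s_2 = InvRound(s_1, k_1) = 0x007B
s_3 = InvRound(s_2, k_0) = 0x04BA

0x04BA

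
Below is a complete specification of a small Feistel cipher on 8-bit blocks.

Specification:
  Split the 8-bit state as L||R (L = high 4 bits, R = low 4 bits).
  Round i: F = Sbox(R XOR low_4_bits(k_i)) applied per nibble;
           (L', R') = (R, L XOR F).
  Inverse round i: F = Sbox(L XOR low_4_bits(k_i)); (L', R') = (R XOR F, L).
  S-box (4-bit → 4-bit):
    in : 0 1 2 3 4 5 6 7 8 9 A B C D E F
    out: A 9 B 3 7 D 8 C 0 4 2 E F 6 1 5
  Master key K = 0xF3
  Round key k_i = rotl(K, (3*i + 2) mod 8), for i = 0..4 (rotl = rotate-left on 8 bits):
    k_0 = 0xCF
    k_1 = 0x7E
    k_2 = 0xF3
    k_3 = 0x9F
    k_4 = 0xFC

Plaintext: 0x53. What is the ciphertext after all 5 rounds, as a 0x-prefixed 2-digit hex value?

0x09

s_0 = plaintext = 0x53
s_1 = Round(s_0, k_0) = 0x3A
s_2 = Round(s_1, k_1) = 0xA4
s_3 = Round(s_2, k_2) = 0x46
s_4 = Round(s_3, k_3) = 0x60
s_5 = Round(s_4, k_4) = 0x09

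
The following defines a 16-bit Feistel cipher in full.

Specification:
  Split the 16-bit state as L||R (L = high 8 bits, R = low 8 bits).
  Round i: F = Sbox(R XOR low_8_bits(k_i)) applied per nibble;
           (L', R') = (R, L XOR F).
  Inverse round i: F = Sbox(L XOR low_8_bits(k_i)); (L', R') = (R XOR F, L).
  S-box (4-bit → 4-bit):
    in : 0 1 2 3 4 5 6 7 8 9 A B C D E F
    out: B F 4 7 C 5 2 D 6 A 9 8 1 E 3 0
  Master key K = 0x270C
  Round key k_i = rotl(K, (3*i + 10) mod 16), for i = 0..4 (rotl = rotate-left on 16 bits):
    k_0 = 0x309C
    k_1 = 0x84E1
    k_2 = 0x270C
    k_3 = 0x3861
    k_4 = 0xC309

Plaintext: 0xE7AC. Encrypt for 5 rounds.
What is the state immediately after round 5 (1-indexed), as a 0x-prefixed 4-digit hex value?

s_0 = plaintext = 0xE7AC
s_1 = Round(s_0, k_0) = 0xAC9C
s_2 = Round(s_1, k_1) = 0x9C72
s_3 = Round(s_2, k_2) = 0x724F
s_4 = Round(s_3, k_3) = 0x4F31
s_5 = Round(s_4, k_4) = 0x3139

0x3139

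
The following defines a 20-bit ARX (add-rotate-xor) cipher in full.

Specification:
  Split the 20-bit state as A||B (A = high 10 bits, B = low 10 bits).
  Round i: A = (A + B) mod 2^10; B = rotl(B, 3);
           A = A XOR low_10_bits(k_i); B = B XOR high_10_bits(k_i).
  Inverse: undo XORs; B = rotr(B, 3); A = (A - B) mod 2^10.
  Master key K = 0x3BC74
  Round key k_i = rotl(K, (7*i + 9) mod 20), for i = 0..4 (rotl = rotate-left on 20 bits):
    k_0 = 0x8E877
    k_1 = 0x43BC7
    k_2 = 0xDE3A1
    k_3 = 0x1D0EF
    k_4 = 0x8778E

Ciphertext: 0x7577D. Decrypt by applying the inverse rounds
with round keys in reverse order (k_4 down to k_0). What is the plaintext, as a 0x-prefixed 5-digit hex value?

0x5BB44

s_0 = ciphertext = 0x7577D
s_1 = InvRound(s_0, k_4) = 0x8BC2C
s_2 = InvRound(s_1, k_3) = 0xAD40B
s_3 = InvRound(s_2, k_2) = 0xC99EE
s_4 = InvRound(s_3, k_1) = 0x3141C
s_5 = InvRound(s_4, k_0) = 0x5BB44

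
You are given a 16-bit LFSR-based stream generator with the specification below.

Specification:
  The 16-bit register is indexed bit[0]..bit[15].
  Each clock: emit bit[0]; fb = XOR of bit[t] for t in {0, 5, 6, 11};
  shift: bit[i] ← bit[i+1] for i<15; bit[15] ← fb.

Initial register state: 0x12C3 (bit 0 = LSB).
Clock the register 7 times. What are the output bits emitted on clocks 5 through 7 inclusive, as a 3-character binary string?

reg_0 = 0x12C3
clock 1: out=1, reg = 0x0961
clock 2: out=1, reg = 0x04B0
clock 3: out=0, reg = 0x8258
clock 4: out=0, reg = 0xC12C
clock 5: out=0, reg = 0xE096
clock 6: out=0, reg = 0x704B
clock 7: out=1, reg = 0x3825

001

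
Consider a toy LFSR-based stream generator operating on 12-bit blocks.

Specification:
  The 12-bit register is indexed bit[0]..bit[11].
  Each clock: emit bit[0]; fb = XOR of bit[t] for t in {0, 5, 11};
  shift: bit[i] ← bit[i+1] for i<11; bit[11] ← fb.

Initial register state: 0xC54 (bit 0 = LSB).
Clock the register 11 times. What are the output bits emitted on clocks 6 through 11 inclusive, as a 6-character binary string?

reg_0 = 0xC54
clock 1: out=0, reg = 0xE2A
clock 2: out=0, reg = 0x715
clock 3: out=1, reg = 0xB8A
clock 4: out=0, reg = 0xDC5
clock 5: out=1, reg = 0x6E2
clock 6: out=0, reg = 0xB71
clock 7: out=1, reg = 0xDB8
clock 8: out=0, reg = 0x6DC
clock 9: out=0, reg = 0x36E
clock 10: out=0, reg = 0x9B7
clock 11: out=1, reg = 0xCDB

010001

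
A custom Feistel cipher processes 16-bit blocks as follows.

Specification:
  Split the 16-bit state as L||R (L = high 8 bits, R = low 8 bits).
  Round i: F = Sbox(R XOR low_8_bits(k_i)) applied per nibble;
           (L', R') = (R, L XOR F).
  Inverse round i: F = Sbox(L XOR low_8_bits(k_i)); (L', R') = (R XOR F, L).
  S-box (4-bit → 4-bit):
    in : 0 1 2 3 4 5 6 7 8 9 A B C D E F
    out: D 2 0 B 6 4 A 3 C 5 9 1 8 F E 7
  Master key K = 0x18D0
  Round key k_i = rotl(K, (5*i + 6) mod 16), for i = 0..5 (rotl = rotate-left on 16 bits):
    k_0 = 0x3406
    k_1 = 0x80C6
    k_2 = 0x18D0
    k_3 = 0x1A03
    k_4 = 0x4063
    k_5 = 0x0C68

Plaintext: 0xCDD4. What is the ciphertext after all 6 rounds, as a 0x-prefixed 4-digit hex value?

s_0 = plaintext = 0xCDD4
s_1 = Round(s_0, k_0) = 0xD43D
s_2 = Round(s_1, k_1) = 0x3DA5
s_3 = Round(s_2, k_2) = 0xA509
s_4 = Round(s_3, k_3) = 0x097C
s_5 = Round(s_4, k_4) = 0x7C2E
s_6 = Round(s_5, k_5) = 0x2E16

0x2E16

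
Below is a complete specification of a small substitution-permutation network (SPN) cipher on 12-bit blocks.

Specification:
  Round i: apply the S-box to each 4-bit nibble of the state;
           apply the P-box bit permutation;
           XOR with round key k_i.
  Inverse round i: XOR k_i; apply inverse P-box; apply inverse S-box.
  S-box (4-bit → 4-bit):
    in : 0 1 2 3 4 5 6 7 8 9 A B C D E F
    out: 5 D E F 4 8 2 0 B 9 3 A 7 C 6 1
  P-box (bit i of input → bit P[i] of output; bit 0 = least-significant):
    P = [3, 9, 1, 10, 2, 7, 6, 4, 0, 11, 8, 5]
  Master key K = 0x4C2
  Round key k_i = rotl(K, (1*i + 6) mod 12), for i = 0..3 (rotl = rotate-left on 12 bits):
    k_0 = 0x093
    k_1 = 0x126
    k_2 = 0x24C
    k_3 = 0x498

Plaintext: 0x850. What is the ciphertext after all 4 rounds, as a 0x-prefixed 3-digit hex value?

s_0 = plaintext = 0x850
s_1 = Round(s_0, k_0) = 0x8A8
s_2 = Round(s_1, k_1) = 0xF8B
s_3 = Round(s_2, k_2) = 0x4D9
s_4 = Round(s_3, k_3) = 0x1C0

0x1C0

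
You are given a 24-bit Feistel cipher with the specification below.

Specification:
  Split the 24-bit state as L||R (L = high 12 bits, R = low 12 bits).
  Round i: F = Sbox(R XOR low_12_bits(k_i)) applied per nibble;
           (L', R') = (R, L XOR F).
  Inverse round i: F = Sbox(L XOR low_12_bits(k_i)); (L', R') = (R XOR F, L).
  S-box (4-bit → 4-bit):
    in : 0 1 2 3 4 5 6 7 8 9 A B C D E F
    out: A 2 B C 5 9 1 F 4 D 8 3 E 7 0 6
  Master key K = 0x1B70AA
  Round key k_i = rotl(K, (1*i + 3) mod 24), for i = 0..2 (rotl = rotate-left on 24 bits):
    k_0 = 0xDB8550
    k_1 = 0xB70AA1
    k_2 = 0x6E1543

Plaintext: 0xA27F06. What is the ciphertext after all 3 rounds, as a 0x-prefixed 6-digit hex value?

s_0 = plaintext = 0xA27F06
s_1 = Round(s_0, k_0) = 0xF062B6
s_2 = Round(s_1, k_1) = 0x2B6B29
s_3 = Round(s_2, k_2) = 0xB292AE

0xB292AE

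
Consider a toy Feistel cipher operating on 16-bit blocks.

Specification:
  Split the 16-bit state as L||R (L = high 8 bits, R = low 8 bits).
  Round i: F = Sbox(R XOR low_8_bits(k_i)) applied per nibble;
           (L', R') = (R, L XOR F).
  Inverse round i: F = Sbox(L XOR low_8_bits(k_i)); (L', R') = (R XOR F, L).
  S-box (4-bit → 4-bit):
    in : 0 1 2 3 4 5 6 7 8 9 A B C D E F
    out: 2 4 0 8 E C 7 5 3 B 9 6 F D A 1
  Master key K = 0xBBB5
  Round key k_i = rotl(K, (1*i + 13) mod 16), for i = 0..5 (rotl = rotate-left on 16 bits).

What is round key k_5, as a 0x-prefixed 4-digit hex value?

0xEED6

K = 0xBBB5
k_0 = rotl(K, (1*0+13) mod 16) = rotl(K, 13) = 0xB776
k_1 = rotl(K, (1*1+13) mod 16) = rotl(K, 14) = 0x6EED
k_2 = rotl(K, (1*2+13) mod 16) = rotl(K, 15) = 0xDDDA
k_3 = rotl(K, (1*3+13) mod 16) = rotl(K, 0) = 0xBBB5
k_4 = rotl(K, (1*4+13) mod 16) = rotl(K, 1) = 0x776B
k_5 = rotl(K, (1*5+13) mod 16) = rotl(K, 2) = 0xEED6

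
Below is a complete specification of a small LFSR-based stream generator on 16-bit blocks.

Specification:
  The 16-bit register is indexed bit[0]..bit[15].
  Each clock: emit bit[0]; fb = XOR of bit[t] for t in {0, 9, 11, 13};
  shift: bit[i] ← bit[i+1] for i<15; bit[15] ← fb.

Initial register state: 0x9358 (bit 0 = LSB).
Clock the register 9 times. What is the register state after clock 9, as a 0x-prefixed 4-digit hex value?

0xCFC9

reg_0 = 0x9358
clock 1: out=0, reg = 0xC9AC
clock 2: out=0, reg = 0xE4D6
clock 3: out=0, reg = 0xF26B
clock 4: out=1, reg = 0xF935
clock 5: out=1, reg = 0xFC9A
clock 6: out=0, reg = 0x7E4D
clock 7: out=1, reg = 0x3F26
clock 8: out=0, reg = 0x9F93
clock 9: out=1, reg = 0xCFC9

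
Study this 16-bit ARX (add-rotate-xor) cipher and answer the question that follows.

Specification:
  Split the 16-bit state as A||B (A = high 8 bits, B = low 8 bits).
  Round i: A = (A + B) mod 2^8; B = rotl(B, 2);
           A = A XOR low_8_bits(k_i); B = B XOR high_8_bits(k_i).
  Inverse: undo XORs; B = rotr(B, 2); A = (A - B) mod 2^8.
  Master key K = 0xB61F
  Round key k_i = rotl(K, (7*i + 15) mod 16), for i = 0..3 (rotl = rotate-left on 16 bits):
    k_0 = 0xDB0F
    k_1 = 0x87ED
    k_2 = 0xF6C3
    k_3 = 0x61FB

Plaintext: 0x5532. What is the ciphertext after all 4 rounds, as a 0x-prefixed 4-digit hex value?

s_0 = plaintext = 0x5532
s_1 = Round(s_0, k_0) = 0x8813
s_2 = Round(s_1, k_1) = 0x76CB
s_3 = Round(s_2, k_2) = 0x82D9
s_4 = Round(s_3, k_3) = 0xA006

0xA006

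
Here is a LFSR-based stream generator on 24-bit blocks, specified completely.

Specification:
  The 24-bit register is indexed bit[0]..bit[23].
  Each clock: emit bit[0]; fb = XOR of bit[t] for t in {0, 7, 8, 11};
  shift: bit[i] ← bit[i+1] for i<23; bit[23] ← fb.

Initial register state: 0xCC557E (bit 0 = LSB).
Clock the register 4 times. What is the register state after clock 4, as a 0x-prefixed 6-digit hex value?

reg_0 = 0xCC557E
clock 1: out=0, reg = 0xE62ABF
clock 2: out=1, reg = 0xF3155F
clock 3: out=1, reg = 0x798AAF
clock 4: out=1, reg = 0xBCC557

0xBCC557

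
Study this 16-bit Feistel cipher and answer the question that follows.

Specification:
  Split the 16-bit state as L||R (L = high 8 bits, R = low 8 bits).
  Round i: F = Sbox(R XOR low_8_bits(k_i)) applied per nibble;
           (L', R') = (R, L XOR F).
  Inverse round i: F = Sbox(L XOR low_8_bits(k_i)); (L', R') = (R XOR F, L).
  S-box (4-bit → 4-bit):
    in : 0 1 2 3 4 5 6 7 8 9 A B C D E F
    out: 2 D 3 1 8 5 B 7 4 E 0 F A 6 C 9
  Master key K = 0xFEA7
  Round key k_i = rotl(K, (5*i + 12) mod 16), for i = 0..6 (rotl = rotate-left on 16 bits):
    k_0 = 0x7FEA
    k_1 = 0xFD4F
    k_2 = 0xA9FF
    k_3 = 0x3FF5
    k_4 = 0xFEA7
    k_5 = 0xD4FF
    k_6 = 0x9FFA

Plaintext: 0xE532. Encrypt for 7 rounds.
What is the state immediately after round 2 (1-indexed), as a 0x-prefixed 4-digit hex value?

0x819E

s_0 = plaintext = 0xE532
s_1 = Round(s_0, k_0) = 0x3281
s_2 = Round(s_1, k_1) = 0x819E
s_3 = Round(s_2, k_2) = 0x9E3C
s_4 = Round(s_3, k_3) = 0x3C30
s_5 = Round(s_4, k_4) = 0x30DB
s_6 = Round(s_5, k_5) = 0xDB08
s_7 = Round(s_6, k_6) = 0x0848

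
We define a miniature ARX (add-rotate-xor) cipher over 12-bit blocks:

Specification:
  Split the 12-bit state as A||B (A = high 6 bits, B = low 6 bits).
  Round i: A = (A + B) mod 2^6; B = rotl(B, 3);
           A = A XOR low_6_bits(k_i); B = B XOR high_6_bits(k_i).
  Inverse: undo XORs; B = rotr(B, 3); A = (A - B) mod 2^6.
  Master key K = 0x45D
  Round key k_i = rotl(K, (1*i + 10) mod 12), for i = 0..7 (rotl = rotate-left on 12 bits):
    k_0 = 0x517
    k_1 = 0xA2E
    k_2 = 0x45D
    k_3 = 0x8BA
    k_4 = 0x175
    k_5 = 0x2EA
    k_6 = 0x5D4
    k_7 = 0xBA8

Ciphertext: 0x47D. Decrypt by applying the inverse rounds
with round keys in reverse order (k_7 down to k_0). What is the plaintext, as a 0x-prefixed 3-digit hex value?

s_0 = ciphertext = 0x47D
s_1 = InvRound(s_0, k_7) = 0x7DA
s_2 = InvRound(s_1, k_6) = 0x8A9
s_3 = InvRound(s_2, k_5) = 0xD14
s_4 = InvRound(s_3, k_4) = 0xDCA
s_5 = InvRound(s_4, k_3) = 0x205
s_6 = InvRound(s_5, k_2) = 0xCE2
s_7 = InvRound(s_6, k_1) = 0x311
s_8 = InvRound(s_7, k_0) = 0xCE8

0xCE8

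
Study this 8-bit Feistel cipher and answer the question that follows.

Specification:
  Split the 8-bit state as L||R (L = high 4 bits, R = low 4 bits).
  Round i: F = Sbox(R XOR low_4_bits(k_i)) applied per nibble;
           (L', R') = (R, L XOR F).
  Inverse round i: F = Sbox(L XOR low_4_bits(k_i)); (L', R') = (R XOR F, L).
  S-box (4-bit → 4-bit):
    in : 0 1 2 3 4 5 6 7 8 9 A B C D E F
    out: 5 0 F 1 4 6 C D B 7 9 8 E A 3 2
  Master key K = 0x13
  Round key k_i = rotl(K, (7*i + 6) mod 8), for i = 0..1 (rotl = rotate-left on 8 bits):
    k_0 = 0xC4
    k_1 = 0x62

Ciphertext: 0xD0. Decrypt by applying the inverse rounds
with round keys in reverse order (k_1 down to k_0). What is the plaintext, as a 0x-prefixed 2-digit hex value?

s_0 = ciphertext = 0xD0
s_1 = InvRound(s_0, k_1) = 0x2D
s_2 = InvRound(s_1, k_0) = 0x12

0x12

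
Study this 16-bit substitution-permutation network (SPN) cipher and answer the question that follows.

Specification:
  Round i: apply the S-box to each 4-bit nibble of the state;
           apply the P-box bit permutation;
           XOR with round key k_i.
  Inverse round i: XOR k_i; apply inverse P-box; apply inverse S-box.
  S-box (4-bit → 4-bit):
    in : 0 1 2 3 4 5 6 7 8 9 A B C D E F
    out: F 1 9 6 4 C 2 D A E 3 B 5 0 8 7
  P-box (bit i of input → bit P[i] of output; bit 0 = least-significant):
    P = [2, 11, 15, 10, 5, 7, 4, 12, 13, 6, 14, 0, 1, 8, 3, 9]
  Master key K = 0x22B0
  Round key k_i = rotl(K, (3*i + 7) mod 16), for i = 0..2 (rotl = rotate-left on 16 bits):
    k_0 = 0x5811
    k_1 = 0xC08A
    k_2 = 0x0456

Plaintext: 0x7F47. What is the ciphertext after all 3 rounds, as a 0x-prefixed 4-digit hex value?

0x348F

s_0 = plaintext = 0x7F47
s_1 = Round(s_0, k_0) = 0xBE4F
s_2 = Round(s_1, k_1) = 0x4B9D
s_3 = Round(s_2, k_2) = 0x348F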